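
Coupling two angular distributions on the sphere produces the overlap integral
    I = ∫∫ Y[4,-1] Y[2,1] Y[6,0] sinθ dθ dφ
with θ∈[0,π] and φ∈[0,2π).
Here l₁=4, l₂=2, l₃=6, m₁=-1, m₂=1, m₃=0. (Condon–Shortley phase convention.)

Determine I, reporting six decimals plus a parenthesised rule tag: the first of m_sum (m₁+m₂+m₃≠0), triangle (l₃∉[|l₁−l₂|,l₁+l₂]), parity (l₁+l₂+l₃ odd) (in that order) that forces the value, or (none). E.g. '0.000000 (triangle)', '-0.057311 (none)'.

0.174223 (none)

Rules hold: Σm=0, L=12 even, 2≤6≤6.
N = 9·5·13 = 585
Δ = 0!·8!·4!/13! = 1/6435
Racah Σ t=0..0: t=0:+1/2304 = 1/2304
⇒ 3j(4 2 6; 0 0 0)² = 5/143, sgn +1
Racah Σ t=0..0: t=0:+1/4320 = 1/4320
⇒ 3j(4 2 6; -1 1 0)² = 8/429, sgn +1
4πI² = N·(3j₀)²·(3jₘ)² = 600/1573
I = +1·√(0.381437/4π) = 0.17422334
No selection rule forces the value: the integral is nonzero (none).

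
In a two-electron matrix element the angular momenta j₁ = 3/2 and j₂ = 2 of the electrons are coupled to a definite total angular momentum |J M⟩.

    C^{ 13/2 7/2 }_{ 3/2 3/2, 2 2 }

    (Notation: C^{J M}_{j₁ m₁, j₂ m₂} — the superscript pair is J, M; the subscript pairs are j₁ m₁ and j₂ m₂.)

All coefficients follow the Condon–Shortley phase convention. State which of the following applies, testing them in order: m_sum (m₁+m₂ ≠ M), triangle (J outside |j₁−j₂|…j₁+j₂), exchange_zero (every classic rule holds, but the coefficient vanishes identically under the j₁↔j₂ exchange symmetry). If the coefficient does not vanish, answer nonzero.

triangle

m-sum: m₁+m₂ = 3/2+2 = 7/2, M = 7/2  ✓
triangle: need |j₁−j₂| ≤ J ≤ j₁+j₂, i.e. J ∈ [1/2, 7/2]; J = 13/2 is outside ✗ ⇒ coefficient is 0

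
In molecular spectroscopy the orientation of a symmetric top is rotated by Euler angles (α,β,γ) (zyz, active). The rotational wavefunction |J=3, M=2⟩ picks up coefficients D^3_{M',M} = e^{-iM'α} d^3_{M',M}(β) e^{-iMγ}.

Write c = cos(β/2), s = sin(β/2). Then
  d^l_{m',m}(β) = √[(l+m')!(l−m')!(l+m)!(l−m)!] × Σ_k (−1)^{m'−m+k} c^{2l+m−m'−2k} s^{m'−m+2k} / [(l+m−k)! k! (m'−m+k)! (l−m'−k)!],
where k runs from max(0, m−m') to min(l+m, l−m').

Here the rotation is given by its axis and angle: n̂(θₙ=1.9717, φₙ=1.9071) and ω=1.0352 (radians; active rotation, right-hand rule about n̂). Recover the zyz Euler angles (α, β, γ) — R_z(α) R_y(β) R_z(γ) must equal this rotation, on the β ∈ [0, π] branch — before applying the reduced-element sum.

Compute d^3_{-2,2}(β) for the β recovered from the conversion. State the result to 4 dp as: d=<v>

Axis–angle → zyz. n̂ = (sinθₙcosφₙ, sinθₙsinφₙ, cosθₙ) = (-0.303834, +0.869131, -0.390251), ω = 1.0352.
R = I cosω + sinω [n̂]ₓ + (1−cosω) n̂n̂ᵀ gives
  R = [+0.555556, +0.206300, +0.805480; -0.464903, +0.880227, +0.095209; -0.689364, -0.427364, +0.584925]
β = atan2(√(R₁₃²+R₂₃²), R₃₃) = 0.946009; α = atan2(R₂₃, R₁₃) mod 2π = 0.117655; γ = atan2(R₃₂, −R₃₁) mod 2π = 5.728233
d^3_{-2,2}(β=0.9460) via the finite sum:
With c≡cos(β/2)=0.890204 and s≡sin(β/2)=0.455563, N=[1·120·120·1]^{1/2}=120.000000
k: max(0,(2)−(-2))=4 … min(3+(2),3−(-2))=5
  k=4: (−1)^0·120.0000/(24)·0.8902^2·0.4556^4 = +0.170664
  k=5: (−1)^1·120.0000/(120)·0.8902^0·0.4556^6 = -0.008939
d^3_{-2,2}(0.9460) = +0.170664 -0.008939 = +0.161725

d=0.1617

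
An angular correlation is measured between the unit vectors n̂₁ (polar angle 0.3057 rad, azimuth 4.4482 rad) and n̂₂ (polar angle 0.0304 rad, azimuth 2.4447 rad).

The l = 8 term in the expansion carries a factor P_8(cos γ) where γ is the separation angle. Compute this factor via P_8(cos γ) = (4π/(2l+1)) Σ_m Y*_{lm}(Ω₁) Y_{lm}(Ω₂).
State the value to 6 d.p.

Addition theorem: P_8(cos γ) = (4π/17) Σ_m Y*_{lm}(Ω₁) Y_{lm}(Ω₂), m = −8…8:
  term(m=-8) = (-0.000000, -0.000000)   from Y*(Ω₁)=(-0.000018, -0.000030), Y(Ω₂)=(0.000000, -0.000000)
  term(m=-7) = (0.000000, 0.000000)   from Y*(Ω₁)=(0.000423, -0.000121), Y(Ω₂)=(-0.000000, 0.000000)
  term(m=-6) = (0.000000, -0.000000)   from Y*(Ω₁)=(0.000051, 0.003536), Y(Ω₂)=(-0.000000, -0.000000)
  term(m=-5) = (-0.000000, -0.000000)   from Y*(Ω₁)=(-0.019742, -0.005038), Y(Ω₂)=(0.000000, 0.000000)
  term(m=-4) = (-0.000000, 0.000001)   from Y*(Ω₁)=(0.042460, -0.075193), Y(Ω₂)=(-0.000011, 0.000004)
  term(m=-3) = (0.000099, -0.000028)   from Y*(Ω₁)=(0.187743, 0.185071), Y(Ω₂)=(0.000194, -0.000339)
  term(m=-2) = (-0.003288, -0.003862)   from Y*(Ω₁)=(-0.461697, 0.269511), Y(Ω₂)=(0.001671, 0.009339)
  term(m=-1) = (-0.034556, 0.074812)   from Y*(Ω₁)=(-0.144634, -0.534669), Y(Ω₂)=(-0.114091, -0.095493)
  term(m=+0) = (-0.129771, -0.000000)   from Y*(Ω₁)=(-0.113452, -0.000000), Y(Ω₂)=(1.143838, 0.000000)
  term(m=+1) = (-0.034556, -0.074812)   from Y*(Ω₁)=(0.144634, -0.534669), Y(Ω₂)=(0.114091, -0.095493)
  term(m=+2) = (-0.003288, 0.003862)   from Y*(Ω₁)=(-0.461697, -0.269511), Y(Ω₂)=(0.001671, -0.009339)
  term(m=+3) = (0.000099, 0.000028)   from Y*(Ω₁)=(-0.187743, 0.185071), Y(Ω₂)=(-0.000194, -0.000339)
  term(m=+4) = (-0.000000, -0.000001)   from Y*(Ω₁)=(0.042460, 0.075193), Y(Ω₂)=(-0.000011, -0.000004)
  term(m=+5) = (-0.000000, 0.000000)   from Y*(Ω₁)=(0.019742, -0.005038), Y(Ω₂)=(-0.000000, 0.000000)
  term(m=+6) = (0.000000, 0.000000)   from Y*(Ω₁)=(0.000051, -0.003536), Y(Ω₂)=(-0.000000, 0.000000)
  term(m=+7) = (0.000000, -0.000000)   from Y*(Ω₁)=(-0.000423, -0.000121), Y(Ω₂)=(0.000000, 0.000000)
  term(m=+8) = (-0.000000, 0.000000)   from Y*(Ω₁)=(-0.000018, 0.000030), Y(Ω₂)=(0.000000, 0.000000)
Σ over m = (-0.205260, 0.000000); ×(4π/17) → (-0.151728, 0.000000). Real part: -0.151728

-0.151728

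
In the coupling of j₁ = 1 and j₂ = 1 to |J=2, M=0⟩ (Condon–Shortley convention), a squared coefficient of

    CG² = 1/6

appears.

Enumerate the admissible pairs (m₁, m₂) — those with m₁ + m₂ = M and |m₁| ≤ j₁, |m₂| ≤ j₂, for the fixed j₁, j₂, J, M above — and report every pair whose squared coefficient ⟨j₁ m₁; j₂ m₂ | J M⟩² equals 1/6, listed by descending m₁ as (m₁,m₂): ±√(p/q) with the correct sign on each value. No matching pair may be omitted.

Admissible pairs with m₁+m₂ = M = 0: (-1,1), (0,0), (1,-1)
  (m₁,m₂)=(1,-1): CG² = 1/6, CG = +√(1/6)   ← matches the target
  (m₁,m₂)=(0,0): CG² = 2/3, CG = +√(2/3)
  (m₁,m₂)=(-1,1): CG² = 1/6, CG = +√(1/6)   ← matches the target
Pairs with CG² = 1/6: (1,-1): +√(1/6); (-1,1): +√(1/6)

(1,-1): +√(1/6); (-1,1): +√(1/6)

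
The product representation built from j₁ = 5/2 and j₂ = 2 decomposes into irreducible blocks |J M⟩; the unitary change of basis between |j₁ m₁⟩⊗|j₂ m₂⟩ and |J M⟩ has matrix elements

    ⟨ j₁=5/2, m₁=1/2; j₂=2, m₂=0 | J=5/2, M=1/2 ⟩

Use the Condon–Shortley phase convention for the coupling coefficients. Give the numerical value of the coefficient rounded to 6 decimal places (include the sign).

triangle: 2!×3!×2!/8! = 24/40320
(j±m)!: 3!×2!×2!×2!×3!×2! = 576
prefactor² = (2J+1)×Δ×N² = 72/35
  k=0: +1/(0!×2!×2!×2!×1!×0!) = 1/8
  k=1: −1/(1!×1!×1!×1!×2!×1!) = -1/2
  k=2: +1/(2!×0!×0!×0!×3!×2!) = 1/24
Σ = -1/3  ⇒  CG² = 72/35×(-1/3)² = 8/35
CG = −√(8/35) = -0.478091

-0.478091  (= −√(8/35))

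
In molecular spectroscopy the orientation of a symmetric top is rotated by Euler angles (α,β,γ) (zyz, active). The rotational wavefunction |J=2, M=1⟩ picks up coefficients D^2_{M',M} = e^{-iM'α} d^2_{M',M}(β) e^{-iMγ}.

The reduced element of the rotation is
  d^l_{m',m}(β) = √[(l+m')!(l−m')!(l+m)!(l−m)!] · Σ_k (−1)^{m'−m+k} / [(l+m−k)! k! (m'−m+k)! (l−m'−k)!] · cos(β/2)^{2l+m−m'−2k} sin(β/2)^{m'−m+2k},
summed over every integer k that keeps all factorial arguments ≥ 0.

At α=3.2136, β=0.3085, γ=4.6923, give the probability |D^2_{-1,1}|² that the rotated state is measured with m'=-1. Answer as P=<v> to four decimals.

D^2_{-1,1}(3.2136,0.3085,4.6923) = e^{-i·-1·3.2136}·d^2_{-1,1}(0.3085)·e^{-i·1·4.6923}. Compute d first:
With c≡cos(β/2)=0.988127 and s≡sin(β/2)=0.153639, N=[1·6·6·1]^{1/2}=6.000000
Admissible k: 2..3 (factorial args all ≥0)
  k=2: (−1)^0·6.0000/(2)·0.9881^2·0.1536^2 = +0.069143
  k=3: (−1)^1·6.0000/(6)·0.9881^0·0.1536^4 = -0.000557
d^2_{-1,1}(0.3085) = +0.069143 -0.000557 = +0.068586
|D^2_{-1,1}|² = |d^2_{-1,1}(β)|² = (+0.068586)² = 0.004704 (the z-rotation phases have unit modulus)

P=0.0047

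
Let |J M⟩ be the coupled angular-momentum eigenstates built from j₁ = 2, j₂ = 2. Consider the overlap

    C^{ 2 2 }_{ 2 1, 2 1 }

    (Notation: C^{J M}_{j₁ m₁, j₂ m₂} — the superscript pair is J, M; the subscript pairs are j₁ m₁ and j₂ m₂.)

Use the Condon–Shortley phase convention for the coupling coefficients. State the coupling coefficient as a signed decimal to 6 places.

-0.654654  (= −√(3/7))

√[5·2!2!2!/7! · 3!1!3!1!4!0!] = √(48/7)
  +(−1)^1/∏(1,1,0,2,2,0)! = -1/4  (running -1/4)
⟨..|..⟩ = √(48/7)·(-1/4) = -0.654654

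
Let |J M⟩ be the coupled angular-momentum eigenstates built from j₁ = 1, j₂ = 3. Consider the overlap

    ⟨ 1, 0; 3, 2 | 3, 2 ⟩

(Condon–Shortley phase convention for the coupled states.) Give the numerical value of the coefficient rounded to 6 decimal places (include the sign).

-0.577350  (= −√(1/3))

√[7·1!1!5!/8! · 1!1!5!1!5!1!] = √(300)
  +(−1)^0/∏(0,1,1,5,0,0)! = 1/120  (running 1/120)
  +(−1)^1/∏(1,0,0,4,1,1)! = -1/24  (running -1/30)
⟨..|..⟩ = √(300)·(-1/30) = -0.577350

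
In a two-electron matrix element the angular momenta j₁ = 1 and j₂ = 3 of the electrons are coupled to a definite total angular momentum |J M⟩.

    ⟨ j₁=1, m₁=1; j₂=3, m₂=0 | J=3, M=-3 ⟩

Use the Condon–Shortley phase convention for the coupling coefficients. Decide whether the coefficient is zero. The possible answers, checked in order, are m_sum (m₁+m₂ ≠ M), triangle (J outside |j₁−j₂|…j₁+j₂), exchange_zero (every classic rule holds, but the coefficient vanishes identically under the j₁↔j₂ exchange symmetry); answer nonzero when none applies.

m-sum: m₁+m₂ = 1+0 = 1, M = -3  ✗ ⇒ coefficient is 0

m_sum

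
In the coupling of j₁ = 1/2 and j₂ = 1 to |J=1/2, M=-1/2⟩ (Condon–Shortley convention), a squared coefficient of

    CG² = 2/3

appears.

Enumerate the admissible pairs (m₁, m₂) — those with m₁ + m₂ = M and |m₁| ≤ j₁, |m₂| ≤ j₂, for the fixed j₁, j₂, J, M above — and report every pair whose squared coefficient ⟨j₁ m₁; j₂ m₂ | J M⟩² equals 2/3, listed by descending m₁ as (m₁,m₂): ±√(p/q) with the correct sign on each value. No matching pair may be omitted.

(1/2,-1): +√(2/3)

Admissible pairs with m₁+m₂ = M = -1/2: (-1/2,0), (1/2,-1)
  (m₁,m₂)=(1/2,-1): CG² = 2/3, CG = +√(2/3)   ← matches the target
  (m₁,m₂)=(-1/2,0): CG² = 1/3, CG = −√(1/3)
Pairs with CG² = 2/3: (1/2,-1): +√(2/3)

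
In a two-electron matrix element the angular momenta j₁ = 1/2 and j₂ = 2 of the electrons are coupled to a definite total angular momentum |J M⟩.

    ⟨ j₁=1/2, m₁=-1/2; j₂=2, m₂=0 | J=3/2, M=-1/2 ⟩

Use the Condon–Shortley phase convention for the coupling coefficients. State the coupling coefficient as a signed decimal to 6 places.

-0.632456  (= −√(2/5))

√[4·1!0!3!/5! · 0!1!2!2!1!2!] = √(8/5)
  +(−1)^1/∏(1,0,0,1,0,2)! = -1/2  (running -1/2)
⟨..|..⟩ = √(8/5)·(-1/2) = -0.632456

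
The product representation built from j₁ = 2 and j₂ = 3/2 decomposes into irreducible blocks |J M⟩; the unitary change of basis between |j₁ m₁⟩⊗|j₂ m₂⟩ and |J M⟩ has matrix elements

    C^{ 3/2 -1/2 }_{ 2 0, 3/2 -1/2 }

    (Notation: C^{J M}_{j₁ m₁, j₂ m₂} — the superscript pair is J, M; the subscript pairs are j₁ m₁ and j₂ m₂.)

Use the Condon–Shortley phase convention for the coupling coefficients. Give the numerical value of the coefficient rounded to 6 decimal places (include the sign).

triangle: 2!·2!·1!/6! = 4/720
(j±m)!: 2!·2!·1!·2!·1!·2! = 16
prefactor² = (2J+1)·Δ·N² = 16/45
  k=0: +1/(0!·2!·2!·1!·0!·0!) = 1/4
  k=1: −1/(1!·1!·1!·0!·1!·1!) = -1
Σ = -3/4  ⇒  CG² = 16/45·(-3/4)² = 1/5
CG = −√(1/5) = -0.447214

−√(1/5) ≈ -0.447214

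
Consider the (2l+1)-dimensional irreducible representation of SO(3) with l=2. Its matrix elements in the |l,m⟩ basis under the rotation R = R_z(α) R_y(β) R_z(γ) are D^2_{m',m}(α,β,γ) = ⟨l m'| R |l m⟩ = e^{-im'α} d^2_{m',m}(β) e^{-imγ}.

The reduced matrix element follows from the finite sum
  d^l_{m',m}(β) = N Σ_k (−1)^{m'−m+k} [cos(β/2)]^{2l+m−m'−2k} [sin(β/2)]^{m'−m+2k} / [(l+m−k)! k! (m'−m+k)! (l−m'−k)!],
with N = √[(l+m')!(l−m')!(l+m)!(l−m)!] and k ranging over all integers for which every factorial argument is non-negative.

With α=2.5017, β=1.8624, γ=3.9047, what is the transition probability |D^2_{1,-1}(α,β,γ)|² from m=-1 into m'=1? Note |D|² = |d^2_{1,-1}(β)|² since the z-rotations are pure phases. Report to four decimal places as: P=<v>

P=0.0749

First d^2_{1,-1}(β=1.8624), then the phase factors e^{-i(1)α} and e^{-i(-1)γ}:
Half-angle: c=0.596872, s=0.802337. N=√(6·1·1·6)=6.000000
k∈{0,1} keeps every argument non-negative
  k=0: (−1)^2·6.0000/(2)·0.5969^2·0.8023^2 = +0.688013
  k=1: (−1)^3·6.0000/(6)·0.5969^0·0.8023^4 = -0.414407
d^2_{1,-1}(1.8624) = +0.688013 -0.414407 = +0.273606
|D^2_{1,-1}|² = |d^2_{1,-1}(β)|² = (+0.273606)² = 0.074860 (the z-rotation phases have unit modulus)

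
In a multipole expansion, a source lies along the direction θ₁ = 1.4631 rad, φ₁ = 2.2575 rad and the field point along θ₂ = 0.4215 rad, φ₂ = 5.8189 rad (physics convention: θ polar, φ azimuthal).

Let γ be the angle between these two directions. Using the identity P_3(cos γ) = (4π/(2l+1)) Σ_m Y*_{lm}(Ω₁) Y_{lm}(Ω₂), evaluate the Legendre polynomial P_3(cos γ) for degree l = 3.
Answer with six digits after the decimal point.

0.358971

Addition theorem: P_3(cos γ) = (4π/7) Σ_m Y*_{lm}(Ω₁) Y_{lm}(Ω₂), m = −3…3:
  term(m=-3) = -0.003589+0.011152i   from Y*(Ω₁)=+0.361901+0.192715i, Y(Ω₂)=+0.005057+0.028122i
  term(m=-2) = +0.011318-0.012617i   from Y*(Ω₁)=-0.021294-0.106474i, Y(Ω₂)=+0.093497+0.124995i
  term(m=-1) = +0.115623-0.051607i   from Y*(Ω₁)=+0.191939-0.234126i, Y(Ω₂)=+0.373956+0.187276i
  term(m=+0) = -0.046740-0.000000i   from Y*(Ω₁)=-0.118019-0.000000i, Y(Ω₂)=+0.396040+0.000000i
  term(m=+1) = +0.115623+0.051607i   from Y*(Ω₁)=-0.191939-0.234126i, Y(Ω₂)=-0.373956+0.187276i
  term(m=+2) = +0.011318+0.012617i   from Y*(Ω₁)=-0.021294+0.106474i, Y(Ω₂)=+0.093497-0.124995i
  term(m=+3) = -0.003589-0.011152i   from Y*(Ω₁)=-0.361901+0.192715i, Y(Ω₂)=-0.005057+0.028122i
Total Σ_m = +0.199962-0.000000i. Multiply by 1.795196: +0.358971-0.000000i. P_3(cos γ) = 0.358971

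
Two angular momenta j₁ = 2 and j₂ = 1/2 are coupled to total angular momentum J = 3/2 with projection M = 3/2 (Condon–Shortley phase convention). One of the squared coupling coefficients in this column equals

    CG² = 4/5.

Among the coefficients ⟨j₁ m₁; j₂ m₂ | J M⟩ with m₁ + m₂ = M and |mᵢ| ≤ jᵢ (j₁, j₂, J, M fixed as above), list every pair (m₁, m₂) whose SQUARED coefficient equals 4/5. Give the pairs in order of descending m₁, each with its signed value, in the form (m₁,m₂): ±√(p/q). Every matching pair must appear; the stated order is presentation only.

Admissible pairs with m₁+m₂ = M = 3/2: (1,1/2), (2,-1/2)
  (m₁,m₂)=(2,-1/2): CG² = 4/5, CG = +√(4/5)   ← matches the target
  (m₁,m₂)=(1,1/2): CG² = 1/5, CG = −√(1/5)
Pairs with CG² = 4/5: (2,-1/2): +√(4/5)

(2,-1/2): +√(4/5)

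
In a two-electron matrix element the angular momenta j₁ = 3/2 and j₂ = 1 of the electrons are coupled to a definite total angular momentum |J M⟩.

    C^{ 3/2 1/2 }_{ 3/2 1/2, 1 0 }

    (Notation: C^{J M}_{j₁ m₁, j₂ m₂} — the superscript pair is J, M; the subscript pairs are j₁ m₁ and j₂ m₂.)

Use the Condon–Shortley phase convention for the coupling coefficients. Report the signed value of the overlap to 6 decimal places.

+√(1/15) ≈ +0.258199

√[4·1!2!1!/5! · 2!1!1!1!2!1!] = √(4/15)
  +(−1)^0/∏(0,1,1,1,1,0)! = 1  (running 1)
  +(−1)^1/∏(1,0,0,0,2,1)! = -1/2  (running 1/2)
⟨..|..⟩ = √(4/15)·(1/2) = +0.258199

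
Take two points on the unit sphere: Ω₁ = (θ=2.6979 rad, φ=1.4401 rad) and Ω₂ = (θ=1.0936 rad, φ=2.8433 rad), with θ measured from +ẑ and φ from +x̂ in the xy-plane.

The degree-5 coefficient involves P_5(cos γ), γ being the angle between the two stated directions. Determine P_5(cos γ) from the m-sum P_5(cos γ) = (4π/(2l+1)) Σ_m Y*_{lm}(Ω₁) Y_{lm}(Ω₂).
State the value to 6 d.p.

Summing Y*_{l m}(θ₁,φ₁)·Y_{l m}(θ₂,φ₂) over m ∈ [−5, 5]; prefactor 4π/(2·5+1) = 1.142397:
  term(m=-5) = (0.001291, -0.001162)   from Y*(Ω₁)=(0.004113, 0.005372), Y(Ω₂)=(-0.020343, -0.255881)
  term(m=-4) = (-0.014804, -0.011738)   from Y*(Ω₁)=(-0.039003, 0.022476), Y(Ω₂)=(0.154750, 0.390131)
  term(m=-3) = (-0.018220, 0.033131)   from Y*(Ω₁)=(-0.066315, -0.160375), Y(Ω₂)=(-0.136302, -0.169967)
  term(m=-2) = (-0.086929, -0.030280)   from Y*(Ω₁)=(0.394336, -0.105490), Y(Ω₂)=(-0.186551, -0.126693)
  term(m=-1) = (-0.023621, 0.139619)   from Y*(Ω₁)=(0.063669, 0.484378), Y(Ω₂)=(0.277048, 0.085183)
  term(m=+0) = (0.003106, 0.000000)   from Y*(Ω₁)=(0.019037, -0.000000), Y(Ω₂)=(0.163135, 0.000000)
  term(m=+1) = (-0.023621, -0.139619)   from Y*(Ω₁)=(-0.063669, 0.484378), Y(Ω₂)=(-0.277048, 0.085183)
  term(m=+2) = (-0.086929, 0.030280)   from Y*(Ω₁)=(0.394336, 0.105490), Y(Ω₂)=(-0.186551, 0.126693)
  term(m=+3) = (-0.018220, -0.033131)   from Y*(Ω₁)=(0.066315, -0.160375), Y(Ω₂)=(0.136302, -0.169967)
  term(m=+4) = (-0.014804, 0.011738)   from Y*(Ω₁)=(-0.039003, -0.022476), Y(Ω₂)=(0.154750, -0.390131)
  term(m=+5) = (0.001291, 0.001162)   from Y*(Ω₁)=(-0.004113, 0.005372), Y(Ω₂)=(0.020343, -0.255881)
Σ over m = (-0.281460, -0.000000); ×(4π/11) → (-0.321540, -0.000000). Real part: -0.321540

-0.321540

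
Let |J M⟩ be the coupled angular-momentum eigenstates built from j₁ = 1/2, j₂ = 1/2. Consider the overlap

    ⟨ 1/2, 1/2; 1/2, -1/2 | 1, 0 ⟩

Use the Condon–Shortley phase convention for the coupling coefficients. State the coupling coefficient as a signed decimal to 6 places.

+0.707107

√[3·0!1!1!/3! · 1!0!0!1!1!1!] = √(1/2)
  +(−1)^0/∏(0,0,0,0,1,1)! = 1  (running 1)
⟨..|..⟩ = √(1/2)·(1) = +0.707107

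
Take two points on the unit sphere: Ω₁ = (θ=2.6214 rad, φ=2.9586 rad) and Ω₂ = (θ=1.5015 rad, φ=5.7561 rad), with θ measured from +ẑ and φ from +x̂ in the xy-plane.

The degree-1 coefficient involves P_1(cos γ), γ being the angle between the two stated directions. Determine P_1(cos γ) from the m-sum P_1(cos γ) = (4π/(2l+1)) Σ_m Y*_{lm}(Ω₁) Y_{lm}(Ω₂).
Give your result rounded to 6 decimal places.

Addition theorem: P_1(cos γ) = (4π/3) Σ_m Y*_{lm}(Ω₁) Y_{lm}(Ω₂), m = −1…1:
  term(m=-1) = (-0.055719, -0.019967)   from Y*(Ω₁)=(-0.168860, 0.031250), Y(Ω₂)=(0.297886, 0.173372)
  term(m=+0) = (-0.014344, -0.000000)   from Y*(Ω₁)=(-0.423972, -0.000000), Y(Ω₂)=(0.033831, 0.000000)
  term(m=+1) = (-0.055719, 0.019967)   from Y*(Ω₁)=(0.168860, 0.031250), Y(Ω₂)=(-0.297886, 0.173372)
Accumulated sum (-0.125781, 0.000000); after 4π/(2l+1) scaling, (-0.526870, 0.000000) ⇒ P_1 = -0.526870

-0.526870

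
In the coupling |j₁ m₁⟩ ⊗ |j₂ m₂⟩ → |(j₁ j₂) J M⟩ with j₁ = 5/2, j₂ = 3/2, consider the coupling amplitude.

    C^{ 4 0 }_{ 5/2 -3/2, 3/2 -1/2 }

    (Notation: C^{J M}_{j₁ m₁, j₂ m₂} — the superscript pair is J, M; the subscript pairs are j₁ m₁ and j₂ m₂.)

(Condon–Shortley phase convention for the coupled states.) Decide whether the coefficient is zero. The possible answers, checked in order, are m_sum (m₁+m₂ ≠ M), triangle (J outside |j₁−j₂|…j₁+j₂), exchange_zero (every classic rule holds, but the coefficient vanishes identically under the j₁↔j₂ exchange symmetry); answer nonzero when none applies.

m_sum

m-sum: m₁+m₂ = -3/2+(-1/2) = -2, M = 0  ✗ ⇒ coefficient is 0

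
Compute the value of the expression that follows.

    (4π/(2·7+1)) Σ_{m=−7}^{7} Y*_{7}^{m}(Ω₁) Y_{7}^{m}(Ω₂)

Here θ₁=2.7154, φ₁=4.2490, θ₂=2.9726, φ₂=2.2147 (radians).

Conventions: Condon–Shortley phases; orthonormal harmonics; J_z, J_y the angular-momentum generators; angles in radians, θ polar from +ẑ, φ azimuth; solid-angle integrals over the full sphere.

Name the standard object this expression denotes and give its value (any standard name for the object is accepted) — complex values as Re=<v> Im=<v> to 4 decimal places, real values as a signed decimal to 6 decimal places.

This sum is the spherical-harmonic addition theorem: it equals the Legendre polynomial P_l(cos γ) of the angle γ between the two directions.
Term-by-term m-sum for l=7 (normalisation 4π/15 = 0.837758):
  m=-7: Y*=(-0.000105, -0.001027)  Y=(-0.000002, -0.000000)  product (-0.000000, 0.000000)
  m=-6: Y*=(-0.007955, -0.003006)  Y=(-0.000031, 0.000028)  product (0.000000, -0.000000)
  m=-5: Y*=(-0.031813, 0.029409)  Y=(0.000045, 0.000573)  product (-0.000018, -0.000017)
  m=-4: Y*=(0.042357, 0.145783)  Y=(0.004706, 0.002990)  product (-0.000237, 0.000813)
  m=-3: Y*=(0.358157, 0.065406)  Y=(0.036387, -0.013734)  product (0.013931, -0.002539)
  m=-2: Y*=(0.323037, -0.430252)  Y=(0.052549, -0.180708)  product (-0.060775, -0.080984)
  m=-1: Y*=(-0.131729, -0.263628)  Y=(-0.337964, -0.450241)  product (-0.074176, 0.148406)
  m=+0: Y*=(0.354848, -0.000000)  Y=(-0.697042, 0.000000)  product (-0.247344, 0.000000)
  m=+1: Y*=(0.131729, -0.263628)  Y=(0.337964, -0.450241)  product (-0.074176, -0.148406)
  m=+2: Y*=(0.323037, 0.430252)  Y=(0.052549, 0.180708)  product (-0.060775, 0.080984)
  m=+3: Y*=(-0.358157, 0.065406)  Y=(-0.036387, -0.013734)  product (0.013931, 0.002539)
  m=+4: Y*=(0.042357, -0.145783)  Y=(0.004706, -0.002990)  product (-0.000237, -0.000813)
  m=+5: Y*=(0.031813, 0.029409)  Y=(-0.000045, 0.000573)  product (-0.000018, 0.000017)
  m=+6: Y*=(-0.007955, 0.003006)  Y=(-0.000031, -0.000028)  product (0.000000, 0.000000)
  m=+7: Y*=(0.000105, -0.001027)  Y=(0.000002, -0.000000)  product (-0.000000, -0.000000)
Σ over m = (-0.489894, -0.000000); ×(4π/15) → (-0.410413, -0.000000). Real part: -0.410413

Legendre polynomial (addition theorem), -0.410413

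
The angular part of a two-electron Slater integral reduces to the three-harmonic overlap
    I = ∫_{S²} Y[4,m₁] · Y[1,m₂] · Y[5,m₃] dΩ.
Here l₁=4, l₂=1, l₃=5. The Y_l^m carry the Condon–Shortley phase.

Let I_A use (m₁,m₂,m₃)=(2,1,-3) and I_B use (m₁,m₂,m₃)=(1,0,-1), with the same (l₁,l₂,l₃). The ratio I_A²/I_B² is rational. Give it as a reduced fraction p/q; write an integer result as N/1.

7/6

Same 4,1,5: normalisation and zero-m 3j drop out of the ratio.
A: Δ: 0! 8! 2! / 11! → 1/495; sum: t=0:+1/2880 = 1/2880; 3j²(4 1 5; 2 1 -3) = Δ·Π!·Σ² = 28/495  (sign +1)
B: Δ: 0! 8! 2! / 11! → 1/495; sum: t=0:+1/720 = 1/720; 3j²(4 1 5; 1 0 -1) = Δ·Π!·Σ² = 8/165  (sign +1)
I_A²/I_B² = (28/495)/(8/165) = 7/6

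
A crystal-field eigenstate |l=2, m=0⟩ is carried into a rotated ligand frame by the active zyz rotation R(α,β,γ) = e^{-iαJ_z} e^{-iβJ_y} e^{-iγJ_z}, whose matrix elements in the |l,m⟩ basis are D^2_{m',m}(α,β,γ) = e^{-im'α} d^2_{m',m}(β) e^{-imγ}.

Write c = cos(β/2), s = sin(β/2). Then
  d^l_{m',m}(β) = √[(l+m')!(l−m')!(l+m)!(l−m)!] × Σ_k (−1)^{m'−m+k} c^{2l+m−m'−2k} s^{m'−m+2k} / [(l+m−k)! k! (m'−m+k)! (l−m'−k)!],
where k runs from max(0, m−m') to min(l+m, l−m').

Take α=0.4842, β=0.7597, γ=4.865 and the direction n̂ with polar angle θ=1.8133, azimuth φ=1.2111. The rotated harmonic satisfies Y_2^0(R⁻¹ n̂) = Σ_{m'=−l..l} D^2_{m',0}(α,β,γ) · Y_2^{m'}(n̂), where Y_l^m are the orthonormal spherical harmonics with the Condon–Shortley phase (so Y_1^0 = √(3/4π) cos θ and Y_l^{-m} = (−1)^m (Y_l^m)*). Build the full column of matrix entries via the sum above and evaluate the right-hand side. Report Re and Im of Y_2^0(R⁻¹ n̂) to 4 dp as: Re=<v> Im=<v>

Re=-0.2152 Im=0.0000

Need the full column D^2_{m',0} for m'=−2..2 at α=0.4842, β=0.7597, γ=4.8650.
cos(β/2)=0.928720, sin(β/2)=0.370781
d^2_{-2,0}: single k=2 term ⇒ +0.290456;  D = +0.164578+0.239330i
d^2_{-1,0}: k∈[1..2] ⇒ +0.727525 -0.115961 = +0.611564;  D = +0.541263+0.284683i
d^2_{0,0}: k∈[0..2] ⇒ +0.743943 -0.474313 +0.018900 = +0.288530;  D = +0.288530+0.000000i
d^2_{1,0}: k∈[0..1] ⇒ -0.727525 +0.115961 = -0.611564;  D = -0.541263+0.284683i
d^2_{2,0}: single k=0 term ⇒ +0.290456;  D = +0.164578-0.239330i
Y_2^{m'}(θ=1.8133,φ=1.2111) and Σ D·Y over m':
  (+0.1646+0.2393i)·(-0.2738-0.2398i)  (+0.5413+0.2847i)·(-0.0634+0.1686i)  (+0.2885+0.0000i)·(-0.2608+0.0000i)  (-0.5413+0.2847i)·(+0.0634+0.1686i)  (+0.1646-0.2393i)·(-0.2738+0.2398i)
Y_2^0(R⁻¹ n̂) = -0.215168+0.000000i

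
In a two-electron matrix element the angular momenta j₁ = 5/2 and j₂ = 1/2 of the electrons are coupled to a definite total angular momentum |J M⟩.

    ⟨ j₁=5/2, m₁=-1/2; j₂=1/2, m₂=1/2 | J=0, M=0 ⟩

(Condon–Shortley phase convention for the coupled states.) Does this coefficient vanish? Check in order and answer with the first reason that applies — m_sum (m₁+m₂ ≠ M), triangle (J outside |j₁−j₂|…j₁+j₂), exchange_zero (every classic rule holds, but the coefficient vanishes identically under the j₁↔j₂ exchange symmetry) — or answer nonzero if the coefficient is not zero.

triangle

m-sum: m₁+m₂ = -1/2+1/2 = 0, M = 0  ✓
triangle: need |j₁−j₂| ≤ J ≤ j₁+j₂, i.e. J ∈ [2, 3]; J = 0 is outside ✗ ⇒ coefficient is 0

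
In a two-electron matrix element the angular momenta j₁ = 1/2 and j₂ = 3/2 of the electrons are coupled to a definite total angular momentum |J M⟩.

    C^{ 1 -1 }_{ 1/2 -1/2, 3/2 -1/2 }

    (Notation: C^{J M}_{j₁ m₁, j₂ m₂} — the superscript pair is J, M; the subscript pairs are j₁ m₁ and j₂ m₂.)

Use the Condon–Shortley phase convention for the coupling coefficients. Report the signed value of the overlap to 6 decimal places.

triangle: 1!·0!·2!/4! = 2/24
(j±m)!: 0!·1!·1!·2!·0!·2! = 4
prefactor² = (2J+1)·Δ·N² = 1
  k=1: −1/(1!·0!·0!·0!·0!·2!) = -1/2
Σ = -1/2  ⇒  CG² = 1·(-1/2)² = 1/4
CG = −√(1/4) = -0.500000

-0.500000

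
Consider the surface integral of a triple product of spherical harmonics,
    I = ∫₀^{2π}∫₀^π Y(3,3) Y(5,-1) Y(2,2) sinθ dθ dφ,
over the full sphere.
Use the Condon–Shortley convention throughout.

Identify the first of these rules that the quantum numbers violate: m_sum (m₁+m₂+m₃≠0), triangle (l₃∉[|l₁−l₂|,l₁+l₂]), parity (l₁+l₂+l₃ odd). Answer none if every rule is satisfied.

m_sum

Σmᵢ = 4  ✗
l₃∈[|l₁−l₂|,l₁+l₂]=[2,8], have l₃=2
Σlᵢ = 10 ⇒ even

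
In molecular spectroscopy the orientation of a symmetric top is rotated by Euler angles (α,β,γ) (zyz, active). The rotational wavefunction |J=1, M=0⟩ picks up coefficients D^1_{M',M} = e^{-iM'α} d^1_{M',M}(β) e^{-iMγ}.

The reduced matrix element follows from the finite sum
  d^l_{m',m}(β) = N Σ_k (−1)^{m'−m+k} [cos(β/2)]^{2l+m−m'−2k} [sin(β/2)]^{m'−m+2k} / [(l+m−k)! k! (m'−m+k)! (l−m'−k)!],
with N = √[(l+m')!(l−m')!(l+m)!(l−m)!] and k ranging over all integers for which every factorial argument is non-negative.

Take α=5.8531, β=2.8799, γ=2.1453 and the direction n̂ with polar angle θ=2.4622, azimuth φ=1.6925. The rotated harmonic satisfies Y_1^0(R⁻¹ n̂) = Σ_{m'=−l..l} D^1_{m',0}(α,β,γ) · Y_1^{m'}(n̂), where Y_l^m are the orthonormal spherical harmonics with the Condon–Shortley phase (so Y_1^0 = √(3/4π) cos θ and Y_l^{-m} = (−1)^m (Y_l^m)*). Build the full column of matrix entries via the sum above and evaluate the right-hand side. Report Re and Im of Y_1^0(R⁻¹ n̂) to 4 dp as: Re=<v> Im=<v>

Need the full column D^1_{m',0} for m'=−1..1 at α=5.8531, β=2.8799, γ=2.1453.
cos(β/2)=0.130473, sin(β/2)=0.991452
d^1_{-1,0}: single k=1 term ⇒ +0.182940;  D = +0.166280-0.076276i
d^1_{0,0}: k∈[0..1] ⇒ +0.017023 -0.982977 = -0.965953;  D = -0.965953+0.000000i
d^1_{1,0}: single k=0 term ⇒ -0.182940;  D = -0.166280-0.076276i
Y_1^{m'}(θ=2.4622,φ=1.6925) and Σ D·Y over m':
  (+0.1663-0.0763i)·(-0.0264-0.2155i)  (-0.9660+0.0000i)·(-0.3801+0.0000i)  (-0.1663-0.0763i)·(+0.0264-0.2155i)
Y_1^0(R⁻¹ n̂) = +0.325533+0.000000i

Re=0.3255 Im=0.0000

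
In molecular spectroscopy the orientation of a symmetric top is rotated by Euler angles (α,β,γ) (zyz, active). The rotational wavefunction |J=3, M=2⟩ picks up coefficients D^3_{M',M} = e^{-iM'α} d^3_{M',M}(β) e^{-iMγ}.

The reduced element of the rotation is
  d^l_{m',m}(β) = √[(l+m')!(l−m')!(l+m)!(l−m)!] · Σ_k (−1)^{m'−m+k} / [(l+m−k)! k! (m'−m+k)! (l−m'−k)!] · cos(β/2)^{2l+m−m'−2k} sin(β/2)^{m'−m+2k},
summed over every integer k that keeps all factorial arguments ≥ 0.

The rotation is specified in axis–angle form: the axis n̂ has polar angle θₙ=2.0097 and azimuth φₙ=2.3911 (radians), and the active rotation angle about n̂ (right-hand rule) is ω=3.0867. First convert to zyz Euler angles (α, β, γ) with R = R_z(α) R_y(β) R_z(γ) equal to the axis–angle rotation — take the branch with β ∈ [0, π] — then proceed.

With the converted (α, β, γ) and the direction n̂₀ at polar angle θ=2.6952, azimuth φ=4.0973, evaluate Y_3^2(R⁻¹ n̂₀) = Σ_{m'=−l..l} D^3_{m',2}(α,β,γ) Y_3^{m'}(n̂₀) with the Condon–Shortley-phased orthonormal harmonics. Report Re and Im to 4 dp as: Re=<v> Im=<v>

Re=-0.3651 Im=-0.1443

Axis–angle → zyz. n̂ = (sinθₙcosφₙ, sinθₙsinφₙ, cosθₙ) = (-0.662034, +0.617358, -0.424947), ω = 3.0867.
R = I cosω + sinω [n̂]ₓ + (1−cosω) n̂n̂ᵀ gives
  R = [-0.122576, -0.793493, +0.596107; -0.840123, -0.236806, -0.487972; +0.528364, -0.560617, -0.637605]
β = atan2(√(R₁₃²+R₂₃²), R₃₃) = 2.262182; α = atan2(R₂₃, R₁₃) mod 2π = 5.597207; γ = atan2(R₃₂, −R₃₁) mod 2π = 3.956599
Need the full column D^3_{m',2} for m'=−3..3 at α=5.5972, β=2.2622, γ=3.9566.
cos(β/2)=0.425673, sin(β/2)=0.904877
d^3_{-3,2}: single k=5 term ⇒ +0.632557;  D = -0.540471+0.328662i
d^3_{-2,2}: k∈[4..5] ⇒ +0.607408 -0.548956 = +0.058451;  D = -0.057883-0.008135i
d^3_{-1,2}: k∈[3..4] ⇒ +0.361432 -0.816628 = -0.455196;  D = +0.308675+0.334548i
d^3_{0,2}: k∈[2..3] ⇒ +0.147246 -0.665382 = -0.518136;  D = +0.030665+0.517228i
d^3_{1,2}: k∈[1..2] ⇒ +0.039992 -0.361432 = -0.321440;  D = -0.188533+0.260345i
d^3_{2,2}: k∈[0..1] ⇒ +0.005949 -0.134417 = -0.128467;  D = -0.124214+0.032785i
d^3_{3,2}: single k=0 term ⇒ -0.030977;  D = -0.028184-0.012855i
Y_3^{m'}(θ=2.6952,φ=4.0973) and Σ D·Y over m':
  (-0.5405+0.3287i)·(+0.0323+0.0091i)  (-0.0579-0.0081i)·(+0.0574+0.1619i)  (+0.3087+0.3345i)·(-0.2470+0.3496i)  (+0.0307+0.5172i)·(-0.3595+0.0000i)  (-0.1885+0.2603i)·(+0.2470+0.3496i)  (-0.1242+0.0328i)·(+0.0574-0.1619i)  (-0.0282-0.0129i)·(-0.0323+0.0091i)
Y_3^2(R⁻¹ n̂) = -0.365074-0.144270i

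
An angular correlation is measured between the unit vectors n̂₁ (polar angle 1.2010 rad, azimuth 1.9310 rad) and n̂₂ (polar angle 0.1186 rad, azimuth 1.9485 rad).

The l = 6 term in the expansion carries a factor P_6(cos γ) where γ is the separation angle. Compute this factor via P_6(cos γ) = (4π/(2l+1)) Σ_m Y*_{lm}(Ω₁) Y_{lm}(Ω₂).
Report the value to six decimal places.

Term-by-term m-sum for l=6 (normalisation 4π/13 = 0.966644):
  [-6]  conj(Y_{6,-6})(Ω₁) = 0.17671 - 0.26368j ; Y_{6,-6}(Ω₂) = 0.00000 + 0.00000j ; Δ = 0.00000 - 0.00000j
  [-5]  conj(Y_{6,-5})(Ω₁) = -0.41499 - 0.09726j ; Y_{6,-5}(Ω₂) = -0.00004 + 0.00001j ; Δ = 0.00002 - 0.00000j
  [-4]  conj(Y_{6,-4})(Ω₁) = 0.01527 + 0.11682j ; Y_{6,-4}(Ω₂) = 0.00004 - 0.00069j ; Δ = 0.00008 - 0.00001j
  [-3]  conj(Y_{6,-3})(Ω₁) = -0.26317 + 0.14044j ; Y_{6,-3}(Ω₂) = 0.00761 + 0.00356j ; Δ = -0.00250 + 0.00013j
  [-2]  conj(Y_{6,-2})(Ω₁) = 0.16773 + 0.14723j ; Y_{6,-2}(Ω₂) = -0.05090 + 0.04794j ; Δ = -0.01560 + 0.00055j
  [-1]  conj(Y_{6,-1})(Ω₁) = -0.08046 + 0.21363j ; Y_{6,-1}(Ω₂) = -0.13392 - 0.33755j ; Δ = 0.08288 - 0.00145j
  [+0]  conj(Y_{6,0})(Ω₁) = 0.24511 + 0.00000j ; Y_{6,0}(Ω₂) = 0.87226 + 0.00000j ; Δ = 0.21380 + 0.00000j
  [+1]  conj(Y_{6,1})(Ω₁) = 0.08046 + 0.21363j ; Y_{6,1}(Ω₂) = 0.13392 - 0.33755j ; Δ = 0.08288 + 0.00145j
  [+2]  conj(Y_{6,2})(Ω₁) = 0.16773 - 0.14723j ; Y_{6,2}(Ω₂) = -0.05090 - 0.04794j ; Δ = -0.01560 - 0.00055j
  [+3]  conj(Y_{6,3})(Ω₁) = 0.26317 + 0.14044j ; Y_{6,3}(Ω₂) = -0.00761 + 0.00356j ; Δ = -0.00250 - 0.00013j
  [+4]  conj(Y_{6,4})(Ω₁) = 0.01527 - 0.11682j ; Y_{6,4}(Ω₂) = 0.00004 + 0.00069j ; Δ = 0.00008 + 0.00001j
  [+5]  conj(Y_{6,5})(Ω₁) = 0.41499 - 0.09726j ; Y_{6,5}(Ω₂) = 0.00004 + 0.00001j ; Δ = 0.00002 + 0.00000j
  [+6]  conj(Y_{6,6})(Ω₁) = 0.17671 + 0.26368j ; Y_{6,6}(Ω₂) = 0.00000 - 0.00000j ; Δ = 0.00000 + 0.00000j
Σ over m = 0.34356 + 0.00000j; ×(4π/13) → 0.33210 + 0.00000j. Real part: 0.332105

0.332105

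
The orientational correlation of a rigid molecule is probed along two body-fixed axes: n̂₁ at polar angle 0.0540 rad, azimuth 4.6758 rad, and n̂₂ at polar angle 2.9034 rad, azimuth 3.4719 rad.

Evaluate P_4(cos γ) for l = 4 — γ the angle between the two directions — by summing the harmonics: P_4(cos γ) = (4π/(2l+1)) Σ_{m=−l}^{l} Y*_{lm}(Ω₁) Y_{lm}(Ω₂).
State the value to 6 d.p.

0.683463

Expand P_4 via completeness: Σ_{m} conj(Y_{4,m}) at Ω₁ times Y_{4,m} at Ω₂ —
  term(m=-4) = +0.000000-0.000000i   from Y*(Ω₁)=+0.000004-0.000001i, Y(Ω₂)=+0.000339-0.001329i
  term(m=-3) = +0.000003+0.000001i   from Y*(Ω₁)=+0.000022+0.000195i, Y(Ω₂)=+0.008754-0.013365i
  term(m=-2) = -0.000452+0.000408i   from Y*(Ω₁)=-0.005812+0.000426i, Y(Ω₂)=+0.082500-0.064110i
  term(m=-1) = -0.014254-0.037092i   from Y*(Ω₁)=-0.003712-0.101400i, Y(Ω₂)=+0.370447-0.127014i
  term(m=+0) = +0.518902+0.000000i   from Y*(Ω₁)=+0.833989-0.000000i, Y(Ω₂)=+0.622192+0.000000i
  term(m=+1) = -0.014254+0.037092i   from Y*(Ω₁)=+0.003712-0.101400i, Y(Ω₂)=-0.370447-0.127014i
  term(m=+2) = -0.000452-0.000408i   from Y*(Ω₁)=-0.005812-0.000426i, Y(Ω₂)=+0.082500+0.064110i
  term(m=+3) = +0.000003-0.000001i   from Y*(Ω₁)=-0.000022+0.000195i, Y(Ω₂)=-0.008754-0.013365i
  term(m=+4) = +0.000000+0.000000i   from Y*(Ω₁)=+0.000004+0.000001i, Y(Ω₂)=+0.000339+0.001329i
Accumulated sum +0.489494-0.000000i; after 4π/(2l+1) scaling, +0.683463-0.000000i ⇒ P_4 = 0.683463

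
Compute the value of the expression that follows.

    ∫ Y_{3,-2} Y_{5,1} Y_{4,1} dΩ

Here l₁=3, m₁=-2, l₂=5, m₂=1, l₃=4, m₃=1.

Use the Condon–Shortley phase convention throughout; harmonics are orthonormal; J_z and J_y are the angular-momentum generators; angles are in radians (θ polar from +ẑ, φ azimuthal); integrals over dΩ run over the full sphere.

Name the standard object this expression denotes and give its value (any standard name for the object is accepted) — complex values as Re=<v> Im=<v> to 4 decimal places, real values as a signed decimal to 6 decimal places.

This is a Gaunt coefficient — the integral of a triple product of spherical harmonics over the sphere.
Checks pass: Σm=0; 12 even; l₃=4∈[2,8].
(2·3+1)(2·5+1)(2·4+1) = 693
Δ: 4! 2! 6! / 13! → 1/180180
sum: t=1:−1/576 t=2:+1/144 t=3:−1/576 = 1/288
3j²(3 5 4; 0 0 0) = Δ·Π!·Σ² = 20/1001  (sign +1)
sum: t=3:−1/432 t=4:+1/1152 = -5/3456
3j²(3 5 4; -2 1 1) = Δ·Π!·Σ² = 625/36036  (sign +1)
combine: 4πI² = 693·20/1001·625/36036 = 3125/13013
take √, sign +1: I = 0.13823925

Gaunt coefficient, +0.138239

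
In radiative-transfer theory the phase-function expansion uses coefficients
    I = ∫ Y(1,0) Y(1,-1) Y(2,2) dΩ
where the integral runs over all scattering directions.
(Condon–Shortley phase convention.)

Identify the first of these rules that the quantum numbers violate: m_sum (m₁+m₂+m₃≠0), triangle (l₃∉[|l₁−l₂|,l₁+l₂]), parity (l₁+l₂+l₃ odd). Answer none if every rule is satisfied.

Σmᵢ = 1  ✗
l₃∈[|l₁−l₂|,l₁+l₂]=[0,2], have l₃=2
Σlᵢ = 4 ⇒ even

m_sum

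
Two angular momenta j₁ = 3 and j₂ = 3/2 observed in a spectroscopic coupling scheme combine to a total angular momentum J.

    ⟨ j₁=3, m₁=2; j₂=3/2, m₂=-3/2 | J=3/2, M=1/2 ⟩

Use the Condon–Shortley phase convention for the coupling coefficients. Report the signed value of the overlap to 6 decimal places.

+√(2/7) ≈ +0.534522

triangle: 3!·3!·0!/7! = 36/5040
(j±m)!: 5!·1!·0!·3!·2!·1! = 1440
prefactor² = (2J+1)·Δ·N² = 288/7
  k=0: +1/(0!·3!·1!·0!·2!·0!) = 1/12
Σ = 1/12  ⇒  CG² = 288/7·(1/12)² = 2/7
CG = +√(2/7) = +0.534522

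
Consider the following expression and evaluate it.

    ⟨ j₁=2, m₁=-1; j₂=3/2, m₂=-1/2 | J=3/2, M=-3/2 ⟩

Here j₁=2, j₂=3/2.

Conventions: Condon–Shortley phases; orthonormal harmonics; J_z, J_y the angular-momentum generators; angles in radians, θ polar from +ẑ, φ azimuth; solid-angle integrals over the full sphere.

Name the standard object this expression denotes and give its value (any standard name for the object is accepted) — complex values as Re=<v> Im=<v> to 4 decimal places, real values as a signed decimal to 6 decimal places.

This is a Clebsch–Gordan (vector-coupling) coefficient.
triangle: 2!·2!·1!/6! = 4/720
(j±m)!: 1!·3!·1!·2!·0!·3! = 72
prefactor² = (2J+1)·Δ·N² = 8/5
  k=1: −1/(1!·1!·2!·0!·0!·1!) = -1/2
Σ = -1/2  ⇒  CG² = 8/5·(-1/2)² = 2/5
CG = −√(2/5) = -0.632456

Clebsch–Gordan coefficient, −√(2/5) ≈ -0.632456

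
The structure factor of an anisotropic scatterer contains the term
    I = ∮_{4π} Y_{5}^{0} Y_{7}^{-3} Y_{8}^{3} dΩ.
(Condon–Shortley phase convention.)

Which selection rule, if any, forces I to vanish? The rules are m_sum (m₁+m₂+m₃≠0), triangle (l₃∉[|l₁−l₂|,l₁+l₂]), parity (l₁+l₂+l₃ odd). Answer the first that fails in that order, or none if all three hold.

m₁+m₂+m₃ = 0 − 3 + 3 = 0  ✓
triangle: |5−7|=2 ≤ l₃=8 ≤ 5+7=12  ✓
parity: l₁+l₂+l₃ = 20 is even  ✓

none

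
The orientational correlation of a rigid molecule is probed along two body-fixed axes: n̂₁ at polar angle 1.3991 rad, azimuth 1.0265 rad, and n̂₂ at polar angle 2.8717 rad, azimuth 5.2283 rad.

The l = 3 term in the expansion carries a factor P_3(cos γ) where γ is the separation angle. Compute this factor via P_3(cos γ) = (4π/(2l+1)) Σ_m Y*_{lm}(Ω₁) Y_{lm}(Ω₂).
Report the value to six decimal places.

0.376660

Expand P_3 via completeness: Σ_{m} conj(Y_{3,m}) at Ω₁ times Y_{3,m} at Ω₂ —
  m=-3: Y*=-0.398320+0.024765i  Y=-0.007906-0.000182i  product +0.003154-0.000123i
  m=-2: Y*=-0.078609+0.150185i  Y=+0.035940-0.060097i  product +0.006200+0.010122i
  m=-1: Y*=-0.140821-0.232653i  Y=+0.154928+0.273171i  product +0.041737-0.074513i
  m=+0: Y*=-0.181970-0.000000i  Y=-0.591490+0.000000i  product +0.107633+0.000000i
  m=+1: Y*=+0.140821-0.232653i  Y=-0.154928+0.273171i  product +0.041737+0.074513i
  m=+2: Y*=-0.078609-0.150185i  Y=+0.035940+0.060097i  product +0.006200-0.010122i
  m=+3: Y*=+0.398320+0.024765i  Y=+0.007906-0.000182i  product +0.003154+0.000123i
Σ over m = +0.209816-0.000000i; ×(4π/7) → +0.376660-0.000000i. Real part: 0.376660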